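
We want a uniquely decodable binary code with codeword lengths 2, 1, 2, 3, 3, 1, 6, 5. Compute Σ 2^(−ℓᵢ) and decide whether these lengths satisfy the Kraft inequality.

With common denominator 2^6 = 64: Σ 2^(−ℓᵢ) = 16/64 + 32/64 + 16/64 + 8/64 + 8/64 + 32/64 + 1/64 + 2/64 = 115/64 = 1.796875.
Kraft's inequality requires Σ ≤ 1; here Σ = 1.796875 > 1, so no such prefix code exists.

1.796875; no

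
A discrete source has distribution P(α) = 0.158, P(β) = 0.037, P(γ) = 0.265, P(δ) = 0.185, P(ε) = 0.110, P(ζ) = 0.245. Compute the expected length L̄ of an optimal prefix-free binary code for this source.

Repeatedly combine the two least-probable nodes; the expected code length is the sum of the merged weights.
merge 37/1000 + 11/100 → 147/1000
merge 147/1000 + 79/500 → 61/200
merge 37/200 + 49/200 → 43/100
merge 53/200 + 61/200 → 57/100
merge 43/100 + 57/100 → 1
L = 147/1000 + 61/200 + 43/100 + 57/100 + 1 = 613/250 = 2.452 bits/symbol.

2.452 bits/symbol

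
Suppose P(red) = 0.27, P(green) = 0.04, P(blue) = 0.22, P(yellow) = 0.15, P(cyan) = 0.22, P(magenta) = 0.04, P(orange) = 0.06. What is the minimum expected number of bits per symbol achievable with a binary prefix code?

Repeatedly combine the two least-probable nodes; the expected code length is the sum of the merged weights.
merge 1/25 + 1/25 → 2/25
merge 3/50 + 2/25 → 7/50
merge 7/50 + 3/20 → 29/100
merge 11/50 + 11/50 → 11/25
merge 27/100 + 29/100 → 14/25
merge 11/25 + 14/25 → 1
L = 2/25 + 7/50 + 29/100 + 11/25 + 14/25 + 1 = 251/100 = 2.51 bits/symbol.

2.51 bits/symbol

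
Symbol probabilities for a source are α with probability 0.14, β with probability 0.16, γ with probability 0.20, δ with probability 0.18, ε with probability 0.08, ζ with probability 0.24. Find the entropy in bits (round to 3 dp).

H = −Σ pᵢ log₂ pᵢ.
−0.14·log₂(0.14) = 0.3971
−0.16·log₂(0.16) = 0.4230
−0.20·log₂(0.20) = 0.4644
−0.18·log₂(0.18) = 0.4453
−0.08·log₂(0.08) = 0.2915
−0.24·log₂(0.24) = 0.4941
Sum ≈ 2.5155 → 2.515 bits.

2.515 bits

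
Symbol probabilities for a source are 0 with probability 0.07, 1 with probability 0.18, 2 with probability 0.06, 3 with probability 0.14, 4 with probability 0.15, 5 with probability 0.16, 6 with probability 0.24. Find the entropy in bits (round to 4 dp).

2.6822 bits

H = −Σ pᵢ log₂ pᵢ.
−0.07·log₂(0.07) = 0.2686
−0.18·log₂(0.18) = 0.4453
−0.06·log₂(0.06) = 0.2435
−0.14·log₂(0.14) = 0.3971
−0.15·log₂(0.15) = 0.4105
−0.16·log₂(0.16) = 0.4230
−0.24·log₂(0.24) = 0.4941
Sum ≈ 2.6822 → 2.6822 bits.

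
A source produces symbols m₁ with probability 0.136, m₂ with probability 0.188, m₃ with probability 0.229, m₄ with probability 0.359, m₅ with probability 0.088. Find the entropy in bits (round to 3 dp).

2.171 bits

H = −Σ pᵢ log₂ pᵢ.
−0.136·log₂(0.136) = 0.3915
−0.188·log₂(0.188) = 0.4533
−0.229·log₂(0.229) = 0.4870
−0.359·log₂(0.359) = 0.5306
−0.088·log₂(0.088) = 0.3086
Sum ≈ 2.1709 → 2.171 bits.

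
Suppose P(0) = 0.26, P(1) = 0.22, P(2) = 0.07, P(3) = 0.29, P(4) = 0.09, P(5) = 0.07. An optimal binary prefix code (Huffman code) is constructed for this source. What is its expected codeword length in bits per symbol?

Repeatedly combine the two least-probable nodes; the expected code length is the sum of the merged weights.
merge 7/100 + 7/100 → 7/50
merge 9/100 + 7/50 → 23/100
merge 11/50 + 23/100 → 9/20
merge 13/50 + 29/100 → 11/20
merge 9/20 + 11/20 → 1
L = 7/50 + 23/100 + 9/20 + 11/20 + 1 = 237/100 = 2.37 bits/symbol.

2.37 bits/symbol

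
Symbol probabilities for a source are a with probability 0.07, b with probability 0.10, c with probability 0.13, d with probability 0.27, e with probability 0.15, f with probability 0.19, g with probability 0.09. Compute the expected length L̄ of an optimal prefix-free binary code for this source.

Repeatedly combine the two least-probable nodes; the expected code length is the sum of the merged weights.
merge 7/100 + 9/100 → 4/25
merge 1/10 + 13/100 → 23/100
merge 3/20 + 4/25 → 31/100
merge 19/100 + 23/100 → 21/50
merge 27/100 + 31/100 → 29/50
merge 21/50 + 29/50 → 1
L = 4/25 + 23/100 + 31/100 + 21/50 + 29/50 + 1 = 27/10 = 2.7 bits/symbol.

2.7 bits/symbol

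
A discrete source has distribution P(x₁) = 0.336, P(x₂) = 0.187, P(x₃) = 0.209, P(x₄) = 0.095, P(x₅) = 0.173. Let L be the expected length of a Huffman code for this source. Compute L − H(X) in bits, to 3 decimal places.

0.054 bits

Entropy H = −Σ p log₂ p ≈ 2.2135 bits.
Huffman merges: 19/200+173/1000→67/250; 187/1000+209/1000→99/250; 67/250+42/125→151/250; 99/250+151/250→1. L = 567/250 ≈ 2.2680.
L − H = 2.2680 − 2.2135 = 0.054 bits.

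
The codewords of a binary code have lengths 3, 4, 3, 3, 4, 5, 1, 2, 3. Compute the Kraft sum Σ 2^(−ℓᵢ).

With common denominator 2^5 = 32: Σ 2^(−ℓᵢ) = 4/32 + 2/32 + 4/32 + 4/32 + 2/32 + 1/32 + 16/32 + 8/32 + 4/32 = 45/32 = 1.40625.

1.40625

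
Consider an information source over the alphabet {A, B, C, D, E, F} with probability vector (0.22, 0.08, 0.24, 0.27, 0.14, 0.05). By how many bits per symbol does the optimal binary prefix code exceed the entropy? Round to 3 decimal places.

0.011 bits

Entropy H = −Σ p log₂ p ≈ 2.3894 bits.
Huffman merges: 1/20+2/25→13/100; 13/100+7/50→27/100; 11/50+6/25→23/50; 27/100+27/100→27/50; 23/50+27/50→1. L = 12/5 ≈ 2.4000.
L − H = 2.4000 − 2.3894 = 0.011 bits.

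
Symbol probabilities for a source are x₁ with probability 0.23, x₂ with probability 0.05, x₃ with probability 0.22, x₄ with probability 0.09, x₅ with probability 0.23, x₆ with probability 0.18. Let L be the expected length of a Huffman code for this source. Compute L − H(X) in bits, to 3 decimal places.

0.030 bits

Entropy H = −Σ p log₂ p ≈ 2.4300 bits.
Huffman merges: 1/20+9/100→7/50; 7/50+9/50→8/25; 11/50+23/100→9/20; 23/100+8/25→11/20; 9/20+11/20→1. L = 123/50 ≈ 2.4600.
L − H = 2.4600 − 2.4300 = 0.030 bits.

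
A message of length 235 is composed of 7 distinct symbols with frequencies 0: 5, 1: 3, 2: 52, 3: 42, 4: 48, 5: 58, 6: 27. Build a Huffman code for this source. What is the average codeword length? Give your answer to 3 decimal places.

2.511 bits/symbol

Probabilities are the counts divided by 235.
Repeatedly combine the two least-probable nodes; the expected code length is the sum of the merged weights.
merge 3/235 + 1/47 → 8/235
merge 8/235 + 27/235 → 7/47
merge 7/47 + 42/235 → 77/235
merge 48/235 + 52/235 → 20/47
merge 58/235 + 77/235 → 27/47
merge 20/47 + 27/47 → 1
L = 8/235 + 7/47 + 77/235 + 20/47 + 27/47 + 1 = 118/47 ≈ 2.511 bits/symbol.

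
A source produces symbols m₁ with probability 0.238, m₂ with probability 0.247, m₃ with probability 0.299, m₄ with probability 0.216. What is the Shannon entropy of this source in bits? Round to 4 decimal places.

1.9895 bits

H = −Σ pᵢ log₂ pᵢ.
−0.238·log₂(0.238) = 0.4929
−0.247·log₂(0.247) = 0.4983
−0.299·log₂(0.299) = 0.5208
−0.216·log₂(0.216) = 0.4776
Sum ≈ 1.9895 → 1.9895 bits.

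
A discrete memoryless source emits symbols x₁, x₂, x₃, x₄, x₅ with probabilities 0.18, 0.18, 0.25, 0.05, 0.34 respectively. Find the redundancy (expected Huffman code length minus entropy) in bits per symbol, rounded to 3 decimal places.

0.094 bits

Entropy H = −Σ p log₂ p ≈ 2.1359 bits.
Huffman merges: 1/20+9/50→23/100; 9/50+23/100→41/100; 1/4+17/50→59/100; 41/100+59/100→1. L = 223/100 ≈ 2.2300.
L − H = 2.2300 − 2.1359 = 0.094 bits.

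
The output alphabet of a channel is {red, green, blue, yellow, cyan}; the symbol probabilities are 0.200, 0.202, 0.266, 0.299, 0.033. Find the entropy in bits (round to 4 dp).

H = −Σ pᵢ log₂ pᵢ.
−0.200·log₂(0.200) = 0.4644
−0.202·log₂(0.202) = 0.4661
−0.266·log₂(0.266) = 0.5082
−0.299·log₂(0.299) = 0.5208
−0.033·log₂(0.033) = 0.1624
Sum ≈ 2.1219 → 2.1219 bits.

2.1219 bits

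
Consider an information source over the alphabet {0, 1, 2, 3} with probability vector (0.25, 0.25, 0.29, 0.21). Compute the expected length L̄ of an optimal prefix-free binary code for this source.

Repeatedly combine the two least-probable nodes; the expected code length is the sum of the merged weights.
merge 21/100 + 1/4 → 23/50
merge 1/4 + 29/100 → 27/50
merge 23/50 + 27/50 → 1
L = 23/50 + 27/50 + 1 = 2 bits/symbol.

2 bits/symbol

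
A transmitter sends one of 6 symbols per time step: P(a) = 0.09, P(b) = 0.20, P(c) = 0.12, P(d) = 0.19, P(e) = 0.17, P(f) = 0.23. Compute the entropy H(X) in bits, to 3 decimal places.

H = −Σ pᵢ log₂ pᵢ.
−0.09·log₂(0.09) = 0.3127
−0.20·log₂(0.20) = 0.4644
−0.12·log₂(0.12) = 0.3671
−0.19·log₂(0.19) = 0.4552
−0.17·log₂(0.17) = 0.4346
−0.23·log₂(0.23) = 0.4877
Sum ≈ 2.5216 → 2.522 bits.

2.522 bits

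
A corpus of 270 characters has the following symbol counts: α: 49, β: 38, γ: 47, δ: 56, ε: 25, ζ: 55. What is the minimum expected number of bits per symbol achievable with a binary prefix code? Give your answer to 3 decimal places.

Probabilities are the counts divided by 270.
Repeatedly combine the two least-probable nodes; the expected code length is the sum of the merged weights.
merge 5/54 + 19/135 → 7/30
merge 47/270 + 49/270 → 16/45
merge 11/54 + 28/135 → 37/90
merge 7/30 + 16/45 → 53/90
merge 37/90 + 53/90 → 1
L = 7/30 + 16/45 + 37/90 + 53/90 + 1 = 233/90 ≈ 2.589 bits/symbol.

2.589 bits/symbol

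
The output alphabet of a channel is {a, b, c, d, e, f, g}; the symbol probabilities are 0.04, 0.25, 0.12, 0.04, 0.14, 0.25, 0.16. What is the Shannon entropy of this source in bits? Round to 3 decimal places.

2.559 bits

H = −Σ pᵢ log₂ pᵢ.
−0.04·log₂(0.04) = 0.1858
−0.25·log₂(0.25) = 0.5000
−0.12·log₂(0.12) = 0.3671
−0.04·log₂(0.04) = 0.1858
−0.14·log₂(0.14) = 0.3971
−0.25·log₂(0.25) = 0.5000
−0.16·log₂(0.16) = 0.4230
Sum ≈ 2.5587 → 2.559 bits.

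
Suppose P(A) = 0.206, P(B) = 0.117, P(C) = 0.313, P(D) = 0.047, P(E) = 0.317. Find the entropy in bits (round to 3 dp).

H = −Σ pᵢ log₂ pᵢ.
−0.206·log₂(0.206) = 0.4695
−0.117·log₂(0.117) = 0.3622
−0.313·log₂(0.313) = 0.5245
−0.047·log₂(0.047) = 0.2073
−0.317·log₂(0.317) = 0.5254
Sum ≈ 2.0889 → 2.089 bits.

2.089 bits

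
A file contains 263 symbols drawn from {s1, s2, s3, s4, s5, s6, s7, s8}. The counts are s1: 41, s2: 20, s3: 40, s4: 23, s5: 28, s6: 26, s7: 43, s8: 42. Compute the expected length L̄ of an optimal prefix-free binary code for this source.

Probabilities are the counts divided by 263.
Repeatedly combine the two least-probable nodes; the expected code length is the sum of the merged weights.
merge 20/263 + 23/263 → 43/263
merge 26/263 + 28/263 → 54/263
merge 40/263 + 41/263 → 81/263
merge 42/263 + 43/263 → 85/263
merge 43/263 + 54/263 → 97/263
merge 81/263 + 85/263 → 166/263
merge 97/263 + 166/263 → 1
L = 43/263 + 54/263 + 81/263 + 85/263 + 97/263 + 166/263 + 1 = 3 bits/symbol.

3 bits/symbol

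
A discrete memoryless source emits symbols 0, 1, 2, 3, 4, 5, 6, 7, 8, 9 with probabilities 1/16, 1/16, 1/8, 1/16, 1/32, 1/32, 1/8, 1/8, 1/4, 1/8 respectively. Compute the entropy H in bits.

Each probability is a power of 1/2, so log₂(1/p) is an integer.
H = Σ p·log₂(1/p) = 1/16·4 + 1/16·4 + 1/8·3 + 1/16·4 + 1/32·5 + 1/32·5 + 1/8·3 + 1/8·3 + 1/4·2 + 1/8·3 = 3.0625 bits.

3.0625 bits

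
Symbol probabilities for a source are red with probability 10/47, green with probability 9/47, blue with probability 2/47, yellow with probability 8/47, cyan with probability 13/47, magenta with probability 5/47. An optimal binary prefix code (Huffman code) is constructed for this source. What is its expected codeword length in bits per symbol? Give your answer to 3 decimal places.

2.468 bits/symbol

Repeatedly combine the two least-probable nodes; the expected code length is the sum of the merged weights.
merge 2/47 + 5/47 → 7/47
merge 7/47 + 8/47 → 15/47
merge 9/47 + 10/47 → 19/47
merge 13/47 + 15/47 → 28/47
merge 19/47 + 28/47 → 1
L = 7/47 + 15/47 + 19/47 + 28/47 + 1 = 116/47 ≈ 2.468 bits/symbol.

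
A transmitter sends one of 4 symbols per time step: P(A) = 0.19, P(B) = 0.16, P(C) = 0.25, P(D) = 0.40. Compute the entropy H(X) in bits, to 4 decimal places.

1.9070 bits

H = −Σ pᵢ log₂ pᵢ.
−0.19·log₂(0.19) = 0.4552
−0.16·log₂(0.16) = 0.4230
−0.25·log₂(0.25) = 0.5000
−0.40·log₂(0.40) = 0.5288
Sum ≈ 1.9070 → 1.9070 bits.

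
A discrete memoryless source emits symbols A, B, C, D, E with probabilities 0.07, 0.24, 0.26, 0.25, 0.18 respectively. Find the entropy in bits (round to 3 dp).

H = −Σ pᵢ log₂ pᵢ.
−0.07·log₂(0.07) = 0.2686
−0.24·log₂(0.24) = 0.4941
−0.26·log₂(0.26) = 0.5053
−0.25·log₂(0.25) = 0.5000
−0.18·log₂(0.18) = 0.4453
Sum ≈ 2.2133 → 2.213 bits.

2.213 bits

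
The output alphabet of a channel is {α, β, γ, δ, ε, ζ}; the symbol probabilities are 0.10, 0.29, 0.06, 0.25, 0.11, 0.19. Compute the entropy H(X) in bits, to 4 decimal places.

H = −Σ pᵢ log₂ pᵢ.
−0.10·log₂(0.10) = 0.3322
−0.29·log₂(0.29) = 0.5179
−0.06·log₂(0.06) = 0.2435
−0.25·log₂(0.25) = 0.5000
−0.11·log₂(0.11) = 0.3503
−0.19·log₂(0.19) = 0.4552
Sum ≈ 2.3991 → 2.3991 bits.

2.3991 bits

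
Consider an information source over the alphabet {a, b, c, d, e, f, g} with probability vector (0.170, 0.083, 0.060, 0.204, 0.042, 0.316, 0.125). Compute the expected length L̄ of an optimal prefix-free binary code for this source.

Repeatedly combine the two least-probable nodes; the expected code length is the sum of the merged weights.
merge 21/500 + 3/50 → 51/500
merge 83/1000 + 51/500 → 37/200
merge 1/8 + 17/100 → 59/200
merge 37/200 + 51/250 → 389/1000
merge 59/200 + 79/250 → 611/1000
merge 389/1000 + 611/1000 → 1
L = 51/500 + 37/200 + 59/200 + 389/1000 + 611/1000 + 1 = 1291/500 = 2.582 bits/symbol.

2.582 bits/symbol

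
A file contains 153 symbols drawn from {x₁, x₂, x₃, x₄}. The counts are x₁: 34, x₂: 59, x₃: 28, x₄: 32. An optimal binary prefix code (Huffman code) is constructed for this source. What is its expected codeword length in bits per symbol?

Probabilities are the counts divided by 153.
Repeatedly combine the two least-probable nodes; the expected code length is the sum of the merged weights.
merge 28/153 + 32/153 → 20/51
merge 2/9 + 59/153 → 31/51
merge 20/51 + 31/51 → 1
L = 20/51 + 31/51 + 1 = 2 bits/symbol.

2 bits/symbol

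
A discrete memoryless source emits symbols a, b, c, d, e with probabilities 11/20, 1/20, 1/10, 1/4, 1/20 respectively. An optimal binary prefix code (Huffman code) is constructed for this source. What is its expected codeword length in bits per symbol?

1.75 bits/symbol

Repeatedly combine the two least-probable nodes; the expected code length is the sum of the merged weights.
merge 1/20 + 1/20 → 1/10
merge 1/10 + 1/10 → 1/5
merge 1/5 + 1/4 → 9/20
merge 9/20 + 11/20 → 1
L = 1/10 + 1/5 + 9/20 + 1 = 7/4 = 1.75 bits/symbol.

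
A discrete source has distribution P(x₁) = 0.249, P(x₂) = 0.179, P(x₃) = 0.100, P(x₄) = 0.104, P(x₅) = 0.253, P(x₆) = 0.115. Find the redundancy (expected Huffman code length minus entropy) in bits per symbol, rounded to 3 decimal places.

0.022 bits

Entropy H = −Σ p log₂ p ≈ 2.4760 bits.
Huffman merges: 1/10+13/125→51/250; 23/200+179/1000→147/500; 51/250+249/1000→453/1000; 253/1000+147/500→547/1000; 453/1000+547/1000→1. L = 1249/500 ≈ 2.4980.
L − H = 2.4980 − 2.4760 = 0.022 bits.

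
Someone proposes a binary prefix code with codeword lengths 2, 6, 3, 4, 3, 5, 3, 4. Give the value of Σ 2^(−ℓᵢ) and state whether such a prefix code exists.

With common denominator 2^6 = 64: Σ 2^(−ℓᵢ) = 16/64 + 1/64 + 8/64 + 4/64 + 8/64 + 2/64 + 8/64 + 4/64 = 51/64 = 0.796875.
Kraft's inequality requires Σ ≤ 1; here Σ = 0.796875 ≤ 1, so such a prefix code exists.

0.796875; yes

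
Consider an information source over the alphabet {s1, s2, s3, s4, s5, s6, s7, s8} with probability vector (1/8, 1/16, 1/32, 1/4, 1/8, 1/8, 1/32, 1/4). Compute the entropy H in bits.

2.6875 bits

Each probability is a power of 1/2, so log₂(1/p) is an integer.
H = Σ p·log₂(1/p) = 1/8·3 + 1/16·4 + 1/32·5 + 1/4·2 + 1/8·3 + 1/8·3 + 1/32·5 + 1/4·2 = 2.6875 bits.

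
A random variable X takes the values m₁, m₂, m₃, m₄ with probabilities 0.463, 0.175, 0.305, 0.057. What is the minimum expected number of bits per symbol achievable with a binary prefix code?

Repeatedly combine the two least-probable nodes; the expected code length is the sum of the merged weights.
merge 57/1000 + 7/40 → 29/125
merge 29/125 + 61/200 → 537/1000
merge 463/1000 + 537/1000 → 1
L = 29/125 + 537/1000 + 1 = 1769/1000 = 1.769 bits/symbol.

1.769 bits/symbol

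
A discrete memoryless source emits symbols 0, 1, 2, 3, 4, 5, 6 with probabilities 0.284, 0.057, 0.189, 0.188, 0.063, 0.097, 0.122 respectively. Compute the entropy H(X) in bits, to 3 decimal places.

H = −Σ pᵢ log₂ pᵢ.
−0.284·log₂(0.284) = 0.5158
−0.057·log₂(0.057) = 0.2356
−0.189·log₂(0.189) = 0.4543
−0.188·log₂(0.188) = 0.4533
−0.063·log₂(0.063) = 0.2513
−0.097·log₂(0.097) = 0.3265
−0.122·log₂(0.122) = 0.3703
Sum ≈ 2.6069 → 2.607 bits.

2.607 bits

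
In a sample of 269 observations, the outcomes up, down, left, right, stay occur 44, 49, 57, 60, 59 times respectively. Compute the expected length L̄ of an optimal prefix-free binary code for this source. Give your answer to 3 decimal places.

Probabilities are the counts divided by 269.
Repeatedly combine the two least-probable nodes; the expected code length is the sum of the merged weights.
merge 44/269 + 49/269 → 93/269
merge 57/269 + 59/269 → 116/269
merge 60/269 + 93/269 → 153/269
merge 116/269 + 153/269 → 1
L = 93/269 + 116/269 + 153/269 + 1 = 631/269 ≈ 2.346 bits/symbol.

2.346 bits/symbol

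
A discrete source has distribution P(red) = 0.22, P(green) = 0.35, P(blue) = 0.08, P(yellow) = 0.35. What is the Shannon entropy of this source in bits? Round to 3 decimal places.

H = −Σ pᵢ log₂ pᵢ.
−0.22·log₂(0.22) = 0.4806
−0.35·log₂(0.35) = 0.5301
−0.08·log₂(0.08) = 0.2915
−0.35·log₂(0.35) = 0.5301
Sum ≈ 1.8323 → 1.832 bits.

1.832 bits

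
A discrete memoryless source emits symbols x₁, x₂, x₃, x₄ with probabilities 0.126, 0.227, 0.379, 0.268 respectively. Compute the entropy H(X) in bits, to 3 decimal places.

H = −Σ pᵢ log₂ pᵢ.
−0.126·log₂(0.126) = 0.3766
−0.227·log₂(0.227) = 0.4856
−0.379·log₂(0.379) = 0.5305
−0.268·log₂(0.268) = 0.5091
Sum ≈ 1.9018 → 1.902 bits.

1.902 bits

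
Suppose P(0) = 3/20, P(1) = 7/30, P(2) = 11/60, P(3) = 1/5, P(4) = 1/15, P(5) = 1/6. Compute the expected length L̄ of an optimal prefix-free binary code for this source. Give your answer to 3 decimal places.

2.567 bits/symbol

Repeatedly combine the two least-probable nodes; the expected code length is the sum of the merged weights.
merge 1/15 + 3/20 → 13/60
merge 1/6 + 11/60 → 7/20
merge 1/5 + 13/60 → 5/12
merge 7/30 + 7/20 → 7/12
merge 5/12 + 7/12 → 1
L = 13/60 + 7/20 + 5/12 + 7/12 + 1 = 77/30 ≈ 2.567 bits/symbol.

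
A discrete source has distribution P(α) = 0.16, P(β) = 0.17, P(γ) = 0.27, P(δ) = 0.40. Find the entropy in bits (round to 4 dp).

1.8964 bits

H = −Σ pᵢ log₂ pᵢ.
−0.16·log₂(0.16) = 0.4230
−0.17·log₂(0.17) = 0.4346
−0.27·log₂(0.27) = 0.5100
−0.40·log₂(0.40) = 0.5288
Sum ≈ 1.8964 → 1.8964 bits.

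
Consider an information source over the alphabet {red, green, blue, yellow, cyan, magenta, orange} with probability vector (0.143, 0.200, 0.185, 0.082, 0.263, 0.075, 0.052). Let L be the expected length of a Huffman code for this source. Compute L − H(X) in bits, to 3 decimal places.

Entropy H = −Σ p log₂ p ≈ 2.6207 bits.
Huffman merges: 13/250+3/40→127/1000; 41/500+127/1000→209/1000; 143/1000+37/200→41/125; 1/5+209/1000→409/1000; 263/1000+41/125→591/1000; 409/1000+591/1000→1. L = 333/125 ≈ 2.6640.
L − H = 2.6640 − 2.6207 = 0.043 bits.

0.043 bits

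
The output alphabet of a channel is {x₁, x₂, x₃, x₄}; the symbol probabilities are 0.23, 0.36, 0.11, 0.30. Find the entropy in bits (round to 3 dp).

H = −Σ pᵢ log₂ pᵢ.
−0.23·log₂(0.23) = 0.4877
−0.36·log₂(0.36) = 0.5306
−0.11·log₂(0.11) = 0.3503
−0.30·log₂(0.30) = 0.5211
Sum ≈ 1.8897 → 1.890 bits.

1.890 bits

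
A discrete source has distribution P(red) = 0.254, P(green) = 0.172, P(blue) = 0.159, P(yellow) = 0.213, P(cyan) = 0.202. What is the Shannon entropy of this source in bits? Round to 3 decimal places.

H = −Σ pᵢ log₂ pᵢ.
−0.254·log₂(0.254) = 0.5022
−0.172·log₂(0.172) = 0.4368
−0.159·log₂(0.159) = 0.4218
−0.213·log₂(0.213) = 0.4752
−0.202·log₂(0.202) = 0.4661
Sum ≈ 2.3021 → 2.302 bits.

2.302 bits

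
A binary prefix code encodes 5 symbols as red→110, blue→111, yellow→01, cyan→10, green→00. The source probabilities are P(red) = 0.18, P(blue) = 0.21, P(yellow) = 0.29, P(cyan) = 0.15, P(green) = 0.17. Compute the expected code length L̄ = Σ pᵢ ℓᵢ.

L̄ = Σ pᵢ·ℓᵢ = 0.18·3 + 0.21·3 + 0.29·2 + 0.15·2 + 0.17·2 = 2.39 bits/symbol.

2.39 bits/symbol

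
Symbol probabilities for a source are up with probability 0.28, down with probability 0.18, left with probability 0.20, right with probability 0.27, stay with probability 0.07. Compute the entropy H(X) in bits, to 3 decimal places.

H = −Σ pᵢ log₂ pᵢ.
−0.28·log₂(0.28) = 0.5142
−0.18·log₂(0.18) = 0.4453
−0.20·log₂(0.20) = 0.4644
−0.27·log₂(0.27) = 0.5100
−0.07·log₂(0.07) = 0.2686
Sum ≈ 2.2025 → 2.202 bits.

2.202 bits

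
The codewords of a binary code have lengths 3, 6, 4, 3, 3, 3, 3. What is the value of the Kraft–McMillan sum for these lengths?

With common denominator 2^6 = 64: Σ 2^(−ℓᵢ) = 8/64 + 1/64 + 4/64 + 8/64 + 8/64 + 8/64 + 8/64 = 45/64 = 0.703125.

0.703125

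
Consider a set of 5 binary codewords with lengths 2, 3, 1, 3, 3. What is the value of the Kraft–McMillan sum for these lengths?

1.125

With common denominator 2^3 = 8: Σ 2^(−ℓᵢ) = 2/8 + 1/8 + 4/8 + 1/8 + 1/8 = 9/8 = 1.125.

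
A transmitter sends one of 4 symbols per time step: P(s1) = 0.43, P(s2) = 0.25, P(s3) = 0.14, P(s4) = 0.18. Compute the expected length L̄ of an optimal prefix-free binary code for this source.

Repeatedly combine the two least-probable nodes; the expected code length is the sum of the merged weights.
merge 7/50 + 9/50 → 8/25
merge 1/4 + 8/25 → 57/100
merge 43/100 + 57/100 → 1
L = 8/25 + 57/100 + 1 = 189/100 = 1.89 bits/symbol.

1.89 bits/symbol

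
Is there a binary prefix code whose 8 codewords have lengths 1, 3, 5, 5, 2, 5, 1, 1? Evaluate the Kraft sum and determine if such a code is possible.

With common denominator 2^5 = 32: Σ 2^(−ℓᵢ) = 16/32 + 4/32 + 1/32 + 1/32 + 8/32 + 1/32 + 16/32 + 16/32 = 63/32 = 1.96875.
Kraft's inequality requires Σ ≤ 1; here Σ = 1.96875 > 1, so no such prefix code exists.

1.96875; no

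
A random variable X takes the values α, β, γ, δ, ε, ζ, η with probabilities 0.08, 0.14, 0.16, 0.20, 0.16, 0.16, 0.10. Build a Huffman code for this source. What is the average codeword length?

Repeatedly combine the two least-probable nodes; the expected code length is the sum of the merged weights.
merge 2/25 + 1/10 → 9/50
merge 7/50 + 4/25 → 3/10
merge 4/25 + 4/25 → 8/25
merge 9/50 + 1/5 → 19/50
merge 3/10 + 8/25 → 31/50
merge 19/50 + 31/50 → 1
L = 9/50 + 3/10 + 8/25 + 19/50 + 31/50 + 1 = 14/5 = 2.8 bits/symbol.

2.8 bits/symbol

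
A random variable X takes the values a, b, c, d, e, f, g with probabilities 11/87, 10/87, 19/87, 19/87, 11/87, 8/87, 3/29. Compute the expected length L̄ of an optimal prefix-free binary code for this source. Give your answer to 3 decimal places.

Repeatedly combine the two least-probable nodes; the expected code length is the sum of the merged weights.
merge 8/87 + 3/29 → 17/87
merge 10/87 + 11/87 → 7/29
merge 11/87 + 17/87 → 28/87
merge 19/87 + 19/87 → 38/87
merge 7/29 + 28/87 → 49/87
merge 38/87 + 49/87 → 1
L = 17/87 + 7/29 + 28/87 + 38/87 + 49/87 + 1 = 80/29 ≈ 2.759 bits/symbol.

2.759 bits/symbol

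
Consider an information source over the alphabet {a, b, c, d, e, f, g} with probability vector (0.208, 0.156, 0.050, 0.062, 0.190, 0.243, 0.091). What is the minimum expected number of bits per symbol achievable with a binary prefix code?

2.661 bits/symbol

Repeatedly combine the two least-probable nodes; the expected code length is the sum of the merged weights.
merge 1/20 + 31/500 → 14/125
merge 91/1000 + 14/125 → 203/1000
merge 39/250 + 19/100 → 173/500
merge 203/1000 + 26/125 → 411/1000
merge 243/1000 + 173/500 → 589/1000
merge 411/1000 + 589/1000 → 1
L = 14/125 + 203/1000 + 173/500 + 411/1000 + 589/1000 + 1 = 2661/1000 = 2.661 bits/symbol.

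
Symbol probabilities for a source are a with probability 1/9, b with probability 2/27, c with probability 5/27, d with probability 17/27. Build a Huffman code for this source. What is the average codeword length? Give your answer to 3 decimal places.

1.556 bits/symbol

Repeatedly combine the two least-probable nodes; the expected code length is the sum of the merged weights.
merge 2/27 + 1/9 → 5/27
merge 5/27 + 5/27 → 10/27
merge 10/27 + 17/27 → 1
L = 5/27 + 10/27 + 1 = 14/9 ≈ 1.556 bits/symbol.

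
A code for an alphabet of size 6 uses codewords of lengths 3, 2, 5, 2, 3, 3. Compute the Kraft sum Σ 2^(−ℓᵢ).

0.90625

With common denominator 2^5 = 32: Σ 2^(−ℓᵢ) = 4/32 + 8/32 + 1/32 + 8/32 + 4/32 + 4/32 = 29/32 = 0.90625.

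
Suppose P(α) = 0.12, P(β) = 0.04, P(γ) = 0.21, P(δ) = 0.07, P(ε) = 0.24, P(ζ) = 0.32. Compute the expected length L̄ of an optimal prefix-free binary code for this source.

2.34 bits/symbol

Repeatedly combine the two least-probable nodes; the expected code length is the sum of the merged weights.
merge 1/25 + 7/100 → 11/100
merge 11/100 + 3/25 → 23/100
merge 21/100 + 23/100 → 11/25
merge 6/25 + 8/25 → 14/25
merge 11/25 + 14/25 → 1
L = 11/100 + 23/100 + 11/25 + 14/25 + 1 = 117/50 = 2.34 bits/symbol.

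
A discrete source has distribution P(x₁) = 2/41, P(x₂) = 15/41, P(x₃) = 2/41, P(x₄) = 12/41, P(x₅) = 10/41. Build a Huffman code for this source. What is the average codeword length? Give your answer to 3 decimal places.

2.073 bits/symbol

Repeatedly combine the two least-probable nodes; the expected code length is the sum of the merged weights.
merge 2/41 + 2/41 → 4/41
merge 4/41 + 10/41 → 14/41
merge 12/41 + 14/41 → 26/41
merge 15/41 + 26/41 → 1
L = 4/41 + 14/41 + 26/41 + 1 = 85/41 ≈ 2.073 bits/symbol.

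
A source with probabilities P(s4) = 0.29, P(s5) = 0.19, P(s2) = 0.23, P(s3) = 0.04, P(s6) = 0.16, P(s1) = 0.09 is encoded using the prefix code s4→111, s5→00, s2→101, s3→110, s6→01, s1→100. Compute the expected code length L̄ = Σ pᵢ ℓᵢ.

L̄ = Σ pᵢ·ℓᵢ = 0.29·3 + 0.19·2 + 0.23·3 + 0.04·3 + 0.16·2 + 0.09·3 = 2.65 bits/symbol.

2.65 bits/symbol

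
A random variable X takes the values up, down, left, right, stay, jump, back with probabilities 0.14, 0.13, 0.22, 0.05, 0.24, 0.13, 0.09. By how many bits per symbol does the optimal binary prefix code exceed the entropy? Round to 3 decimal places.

0.014 bits

Entropy H = −Σ p log₂ p ≈ 2.6659 bits.
Huffman merges: 1/20+9/100→7/50; 13/100+13/100→13/50; 7/50+7/50→7/25; 11/50+6/25→23/50; 13/50+7/25→27/50; 23/50+27/50→1. L = 67/25 ≈ 2.6800.
L − H = 2.6800 − 2.6659 = 0.014 bits.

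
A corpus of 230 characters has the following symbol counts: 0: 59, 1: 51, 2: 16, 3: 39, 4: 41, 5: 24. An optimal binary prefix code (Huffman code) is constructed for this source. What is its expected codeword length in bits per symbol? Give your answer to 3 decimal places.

2.517 bits/symbol

Probabilities are the counts divided by 230.
Repeatedly combine the two least-probable nodes; the expected code length is the sum of the merged weights.
merge 8/115 + 12/115 → 4/23
merge 39/230 + 4/23 → 79/230
merge 41/230 + 51/230 → 2/5
merge 59/230 + 79/230 → 3/5
merge 2/5 + 3/5 → 1
L = 4/23 + 79/230 + 2/5 + 3/5 + 1 = 579/230 ≈ 2.517 bits/symbol.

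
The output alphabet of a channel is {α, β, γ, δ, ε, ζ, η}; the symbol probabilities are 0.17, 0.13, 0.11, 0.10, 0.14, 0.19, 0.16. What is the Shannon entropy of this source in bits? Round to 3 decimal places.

2.775 bits

H = −Σ pᵢ log₂ pᵢ.
−0.17·log₂(0.17) = 0.4346
−0.13·log₂(0.13) = 0.3826
−0.11·log₂(0.11) = 0.3503
−0.10·log₂(0.10) = 0.3322
−0.14·log₂(0.14) = 0.3971
−0.19·log₂(0.19) = 0.4552
−0.16·log₂(0.16) = 0.4230
Sum ≈ 2.7751 → 2.775 bits.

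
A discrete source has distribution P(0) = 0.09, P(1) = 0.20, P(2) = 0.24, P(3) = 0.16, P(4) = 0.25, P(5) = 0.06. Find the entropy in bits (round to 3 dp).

H = −Σ pᵢ log₂ pᵢ.
−0.09·log₂(0.09) = 0.3127
−0.20·log₂(0.20) = 0.4644
−0.24·log₂(0.24) = 0.4941
−0.16·log₂(0.16) = 0.4230
−0.25·log₂(0.25) = 0.5000
−0.06·log₂(0.06) = 0.2435
Sum ≈ 2.4377 → 2.438 bits.

2.438 bits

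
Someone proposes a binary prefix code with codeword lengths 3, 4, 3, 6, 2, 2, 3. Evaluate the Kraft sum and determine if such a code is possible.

With common denominator 2^6 = 64: Σ 2^(−ℓᵢ) = 8/64 + 4/64 + 8/64 + 1/64 + 16/64 + 16/64 + 8/64 = 61/64 = 0.953125.
Kraft's inequality requires Σ ≤ 1; here Σ = 0.953125 ≤ 1, so such a prefix code exists.

0.953125; yes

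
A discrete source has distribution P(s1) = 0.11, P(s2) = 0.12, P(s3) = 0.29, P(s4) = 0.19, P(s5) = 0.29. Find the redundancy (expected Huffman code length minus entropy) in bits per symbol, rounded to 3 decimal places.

Entropy H = −Σ p log₂ p ≈ 2.2084 bits.
Huffman merges: 11/100+3/25→23/100; 19/100+23/100→21/50; 29/100+29/100→29/50; 21/50+29/50→1. L = 223/100 ≈ 2.2300.
L − H = 2.2300 − 2.2084 = 0.022 bits.

0.022 bits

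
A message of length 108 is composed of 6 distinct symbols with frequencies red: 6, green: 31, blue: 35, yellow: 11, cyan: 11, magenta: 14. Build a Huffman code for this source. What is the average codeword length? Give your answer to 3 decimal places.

Probabilities are the counts divided by 108.
Repeatedly combine the two least-probable nodes; the expected code length is the sum of the merged weights.
merge 1/18 + 11/108 → 17/108
merge 11/108 + 7/54 → 25/108
merge 17/108 + 25/108 → 7/18
merge 31/108 + 35/108 → 11/18
merge 7/18 + 11/18 → 1
L = 17/108 + 25/108 + 7/18 + 11/18 + 1 = 43/18 ≈ 2.389 bits/symbol.

2.389 bits/symbol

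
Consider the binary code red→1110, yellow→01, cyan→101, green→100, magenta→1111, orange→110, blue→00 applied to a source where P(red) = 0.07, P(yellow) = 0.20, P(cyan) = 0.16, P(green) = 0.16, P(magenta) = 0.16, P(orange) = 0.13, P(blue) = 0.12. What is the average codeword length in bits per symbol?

2.91 bits/symbol

L̄ = Σ pᵢ·ℓᵢ = 0.07·4 + 0.20·2 + 0.16·3 + 0.16·3 + 0.16·4 + 0.13·3 + 0.12·2 = 2.91 bits/symbol.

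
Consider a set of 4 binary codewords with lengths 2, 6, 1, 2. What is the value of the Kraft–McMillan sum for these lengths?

With common denominator 2^6 = 64: Σ 2^(−ℓᵢ) = 16/64 + 1/64 + 32/64 + 16/64 = 65/64 = 1.015625.

1.015625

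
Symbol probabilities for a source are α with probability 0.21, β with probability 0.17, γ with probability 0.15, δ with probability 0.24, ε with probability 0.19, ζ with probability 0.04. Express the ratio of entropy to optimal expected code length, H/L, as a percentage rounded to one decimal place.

96.2%

Entropy H = −Σ p log₂ p ≈ 2.4531 bits.
Huffman merges: 1/25+3/20→19/100; 17/100+19/100→9/25; 19/100+21/100→2/5; 6/25+9/25→3/5; 2/5+3/5→1. L = 51/20 ≈ 2.5500.
Efficiency = H/L = 2.4531/2.5500 = 96.2%.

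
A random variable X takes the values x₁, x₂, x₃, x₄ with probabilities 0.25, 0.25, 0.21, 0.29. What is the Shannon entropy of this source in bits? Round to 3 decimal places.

H = −Σ pᵢ log₂ pᵢ.
−0.25·log₂(0.25) = 0.5000
−0.25·log₂(0.25) = 0.5000
−0.21·log₂(0.21) = 0.4728
−0.29·log₂(0.29) = 0.5179
Sum ≈ 1.9907 → 1.991 bits.

1.991 bits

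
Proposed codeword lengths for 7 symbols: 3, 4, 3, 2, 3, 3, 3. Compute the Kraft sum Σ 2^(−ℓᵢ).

0.9375

With common denominator 2^4 = 16: Σ 2^(−ℓᵢ) = 2/16 + 1/16 + 2/16 + 4/16 + 2/16 + 2/16 + 2/16 = 15/16 = 0.9375.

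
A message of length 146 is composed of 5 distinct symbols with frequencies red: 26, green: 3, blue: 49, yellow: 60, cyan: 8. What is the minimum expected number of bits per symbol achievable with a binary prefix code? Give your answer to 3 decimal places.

1.918 bits/symbol

Probabilities are the counts divided by 146.
Repeatedly combine the two least-probable nodes; the expected code length is the sum of the merged weights.
merge 3/146 + 4/73 → 11/146
merge 11/146 + 13/73 → 37/146
merge 37/146 + 49/146 → 43/73
merge 30/73 + 43/73 → 1
L = 11/146 + 37/146 + 43/73 + 1 = 140/73 ≈ 1.918 bits/symbol.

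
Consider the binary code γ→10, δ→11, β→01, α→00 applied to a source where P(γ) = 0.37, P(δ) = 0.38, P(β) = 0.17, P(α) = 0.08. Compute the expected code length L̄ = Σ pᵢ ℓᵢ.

2 bits/symbol

L̄ = Σ pᵢ·ℓᵢ = 0.37·2 + 0.38·2 + 0.17·2 + 0.08·2 = 2 bits/symbol.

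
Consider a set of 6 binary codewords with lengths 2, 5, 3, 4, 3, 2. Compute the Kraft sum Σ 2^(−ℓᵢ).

With common denominator 2^5 = 32: Σ 2^(−ℓᵢ) = 8/32 + 1/32 + 4/32 + 2/32 + 4/32 + 8/32 = 27/32 = 0.84375.

0.84375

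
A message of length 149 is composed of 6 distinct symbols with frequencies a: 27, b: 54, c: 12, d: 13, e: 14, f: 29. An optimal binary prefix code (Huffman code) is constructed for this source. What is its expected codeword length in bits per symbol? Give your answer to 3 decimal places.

2.430 bits/symbol

Probabilities are the counts divided by 149.
Repeatedly combine the two least-probable nodes; the expected code length is the sum of the merged weights.
merge 12/149 + 13/149 → 25/149
merge 14/149 + 25/149 → 39/149
merge 27/149 + 29/149 → 56/149
merge 39/149 + 54/149 → 93/149
merge 56/149 + 93/149 → 1
L = 25/149 + 39/149 + 56/149 + 93/149 + 1 = 362/149 ≈ 2.430 bits/symbol.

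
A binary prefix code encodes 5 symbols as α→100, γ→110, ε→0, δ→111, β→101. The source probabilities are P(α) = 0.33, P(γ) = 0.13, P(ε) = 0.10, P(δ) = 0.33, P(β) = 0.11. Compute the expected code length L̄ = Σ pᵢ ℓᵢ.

L̄ = Σ pᵢ·ℓᵢ = 0.33·3 + 0.13·3 + 0.10·1 + 0.33·3 + 0.11·3 = 2.8 bits/symbol.

2.8 bits/symbol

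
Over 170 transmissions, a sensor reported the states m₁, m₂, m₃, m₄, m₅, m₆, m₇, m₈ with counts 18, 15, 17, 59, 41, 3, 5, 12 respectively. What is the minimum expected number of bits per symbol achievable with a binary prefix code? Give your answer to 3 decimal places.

2.576 bits/symbol

Probabilities are the counts divided by 170.
Repeatedly combine the two least-probable nodes; the expected code length is the sum of the merged weights.
merge 3/170 + 1/34 → 4/85
merge 4/85 + 6/85 → 2/17
merge 3/34 + 1/10 → 16/85
merge 9/85 + 2/17 → 19/85
merge 16/85 + 19/85 → 7/17
merge 41/170 + 59/170 → 10/17
merge 7/17 + 10/17 → 1
L = 4/85 + 2/17 + 16/85 + 19/85 + 7/17 + 10/17 + 1 = 219/85 ≈ 2.576 bits/symbol.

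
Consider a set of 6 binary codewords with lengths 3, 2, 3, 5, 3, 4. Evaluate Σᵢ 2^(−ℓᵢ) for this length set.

0.71875

With common denominator 2^5 = 32: Σ 2^(−ℓᵢ) = 4/32 + 8/32 + 4/32 + 1/32 + 4/32 + 2/32 = 23/32 = 0.71875.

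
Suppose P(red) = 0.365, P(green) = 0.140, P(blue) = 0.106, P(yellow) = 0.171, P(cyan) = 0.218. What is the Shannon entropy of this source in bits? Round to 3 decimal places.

2.186 bits

H = −Σ pᵢ log₂ pᵢ.
−0.365·log₂(0.365) = 0.5307
−0.140·log₂(0.140) = 0.3971
−0.106·log₂(0.106) = 0.3432
−0.171·log₂(0.171) = 0.4357
−0.218·log₂(0.218) = 0.4791
Sum ≈ 2.1858 → 2.186 bits.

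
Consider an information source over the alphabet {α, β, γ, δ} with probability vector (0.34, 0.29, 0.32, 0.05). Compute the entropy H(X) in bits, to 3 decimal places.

1.789 bits

H = −Σ pᵢ log₂ pᵢ.
−0.34·log₂(0.34) = 0.5292
−0.29·log₂(0.29) = 0.5179
−0.32·log₂(0.32) = 0.5260
−0.05·log₂(0.05) = 0.2161
Sum ≈ 1.7892 → 1.789 bits.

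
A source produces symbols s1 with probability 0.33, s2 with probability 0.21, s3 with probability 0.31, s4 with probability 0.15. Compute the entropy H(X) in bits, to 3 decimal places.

1.935 bits

H = −Σ pᵢ log₂ pᵢ.
−0.33·log₂(0.33) = 0.5278
−0.21·log₂(0.21) = 0.4728
−0.31·log₂(0.31) = 0.5238
−0.15·log₂(0.15) = 0.4105
Sum ≈ 1.9350 → 1.935 bits.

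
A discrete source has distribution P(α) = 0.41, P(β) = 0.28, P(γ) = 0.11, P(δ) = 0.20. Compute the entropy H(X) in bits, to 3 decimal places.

1.856 bits

H = −Σ pᵢ log₂ pᵢ.
−0.41·log₂(0.41) = 0.5274
−0.28·log₂(0.28) = 0.5142
−0.11·log₂(0.11) = 0.3503
−0.20·log₂(0.20) = 0.4644
Sum ≈ 1.8563 → 1.856 bits.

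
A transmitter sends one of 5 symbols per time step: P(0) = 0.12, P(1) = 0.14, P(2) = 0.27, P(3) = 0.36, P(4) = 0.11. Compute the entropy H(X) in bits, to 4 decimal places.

2.1551 bits

H = −Σ pᵢ log₂ pᵢ.
−0.12·log₂(0.12) = 0.3671
−0.14·log₂(0.14) = 0.3971
−0.27·log₂(0.27) = 0.5100
−0.36·log₂(0.36) = 0.5306
−0.11·log₂(0.11) = 0.3503
Sum ≈ 2.1551 → 2.1551 bits.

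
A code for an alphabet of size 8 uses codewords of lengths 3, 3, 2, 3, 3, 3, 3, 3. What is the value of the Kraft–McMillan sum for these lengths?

With common denominator 2^3 = 8: Σ 2^(−ℓᵢ) = 1/8 + 1/8 + 2/8 + 1/8 + 1/8 + 1/8 + 1/8 + 1/8 = 9/8 = 1.125.

1.125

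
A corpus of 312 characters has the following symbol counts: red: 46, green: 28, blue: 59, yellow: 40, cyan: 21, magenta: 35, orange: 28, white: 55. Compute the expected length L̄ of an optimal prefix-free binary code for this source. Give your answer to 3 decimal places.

Probabilities are the counts divided by 312.
Repeatedly combine the two least-probable nodes; the expected code length is the sum of the merged weights.
merge 7/104 + 7/78 → 49/312
merge 7/78 + 35/312 → 21/104
merge 5/39 + 23/156 → 43/156
merge 49/312 + 55/312 → 1/3
merge 59/312 + 21/104 → 61/156
merge 43/156 + 1/3 → 95/156
merge 61/156 + 95/156 → 1
L = 49/312 + 21/104 + 43/156 + 1/3 + 61/156 + 95/156 + 1 = 463/156 ≈ 2.968 bits/symbol.

2.968 bits/symbol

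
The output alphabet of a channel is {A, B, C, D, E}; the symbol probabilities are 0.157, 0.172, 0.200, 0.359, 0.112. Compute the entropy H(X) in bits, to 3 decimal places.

2.205 bits

H = −Σ pᵢ log₂ pᵢ.
−0.157·log₂(0.157) = 0.4194
−0.172·log₂(0.172) = 0.4368
−0.200·log₂(0.200) = 0.4644
−0.359·log₂(0.359) = 0.5306
−0.112·log₂(0.112) = 0.3537
Sum ≈ 2.2049 → 2.205 bits.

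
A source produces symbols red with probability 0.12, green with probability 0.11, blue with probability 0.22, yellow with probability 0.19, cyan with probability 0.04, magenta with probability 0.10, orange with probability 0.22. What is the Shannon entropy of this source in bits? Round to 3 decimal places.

2.652 bits

H = −Σ pᵢ log₂ pᵢ.
−0.12·log₂(0.12) = 0.3671
−0.11·log₂(0.11) = 0.3503
−0.22·log₂(0.22) = 0.4806
−0.19·log₂(0.19) = 0.4552
−0.04·log₂(0.04) = 0.1858
−0.10·log₂(0.10) = 0.3322
−0.22·log₂(0.22) = 0.4806
Sum ≈ 2.6517 → 2.652 bits.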